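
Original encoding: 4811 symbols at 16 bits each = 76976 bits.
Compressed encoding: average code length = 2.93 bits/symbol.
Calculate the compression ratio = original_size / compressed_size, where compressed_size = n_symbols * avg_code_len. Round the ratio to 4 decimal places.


original_size = n_symbols * orig_bits = 4811 * 16 = 76976 bits
compressed_size = n_symbols * avg_code_len = 4811 * 2.93 = 14096.23 bits
ratio = original_size / compressed_size = 76976 / 14096.23 = 5.4608

Compression ratio = 5.4608


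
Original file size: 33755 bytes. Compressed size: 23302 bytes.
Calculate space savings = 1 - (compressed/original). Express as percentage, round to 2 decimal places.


ratio = compressed/original = 23302/33755 = 0.690327
savings = 1 - ratio = 1 - 0.690327 = 0.309673
as a percentage: 0.309673 * 100 = 30.97%

Space savings = 1 - 23302/33755 = 30.97%


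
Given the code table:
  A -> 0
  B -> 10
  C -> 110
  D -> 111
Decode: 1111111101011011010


Decoding:
111 -> D
111 -> D
110 -> C
10 -> B
110 -> C
110 -> C
10 -> B


Result: DDCBCCB


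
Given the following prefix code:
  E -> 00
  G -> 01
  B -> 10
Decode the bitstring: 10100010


Decoding step by step:
Bits 10 -> B
Bits 10 -> B
Bits 00 -> E
Bits 10 -> B


Decoded message: BBEB


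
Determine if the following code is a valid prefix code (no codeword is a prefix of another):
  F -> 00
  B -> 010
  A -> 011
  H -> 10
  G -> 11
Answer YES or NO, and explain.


Checking each pair (does one codeword prefix another?):
  F='00' vs B='010': no prefix
  F='00' vs A='011': no prefix
  F='00' vs H='10': no prefix
  F='00' vs G='11': no prefix
  B='010' vs F='00': no prefix
  B='010' vs A='011': no prefix
  B='010' vs H='10': no prefix
  B='010' vs G='11': no prefix
  A='011' vs F='00': no prefix
  A='011' vs B='010': no prefix
  A='011' vs H='10': no prefix
  A='011' vs G='11': no prefix
  H='10' vs F='00': no prefix
  H='10' vs B='010': no prefix
  H='10' vs A='011': no prefix
  H='10' vs G='11': no prefix
  G='11' vs F='00': no prefix
  G='11' vs B='010': no prefix
  G='11' vs A='011': no prefix
  G='11' vs H='10': no prefix
No violation found over all pairs.

YES -- this is a valid prefix code. No codeword is a prefix of any other codeword.


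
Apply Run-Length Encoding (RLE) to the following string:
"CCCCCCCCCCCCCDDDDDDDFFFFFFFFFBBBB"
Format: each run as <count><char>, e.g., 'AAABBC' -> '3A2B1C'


Scanning runs left to right:
  i=0: run of 'C' x 13 -> '13C'
  i=13: run of 'D' x 7 -> '7D'
  i=20: run of 'F' x 9 -> '9F'
  i=29: run of 'B' x 4 -> '4B'

RLE = 13C7D9F4B


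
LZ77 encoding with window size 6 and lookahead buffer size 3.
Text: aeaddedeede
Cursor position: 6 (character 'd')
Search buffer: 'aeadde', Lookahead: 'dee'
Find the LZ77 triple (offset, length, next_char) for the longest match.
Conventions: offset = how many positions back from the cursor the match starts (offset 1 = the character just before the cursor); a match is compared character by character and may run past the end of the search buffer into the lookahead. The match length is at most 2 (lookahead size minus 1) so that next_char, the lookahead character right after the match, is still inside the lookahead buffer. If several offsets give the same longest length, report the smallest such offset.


Try each offset into the search buffer:
  offset=1 (pos 5, char 'e'): match length 0
  offset=2 (pos 4, char 'd'): match length 2
  offset=3 (pos 3, char 'd'): match length 1
  offset=4 (pos 2, char 'a'): match length 0
  offset=5 (pos 1, char 'e'): match length 0
  offset=6 (pos 0, char 'a'): match length 0
Longest match has length 2 at offset 2.
next_char = character at position 6 + 2 = 8 -> 'e'

Best match: offset=2, length=2 (matching 'de' starting at position 4)
LZ77 triple: (2, 2, 'e')


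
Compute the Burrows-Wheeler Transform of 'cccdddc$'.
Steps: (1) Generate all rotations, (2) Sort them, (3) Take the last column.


Rotations (sorted):
  0: $cccdddc -> last char: c
  1: c$cccddd -> last char: d
  2: cccdddc$ -> last char: $
  3: ccdddc$c -> last char: c
  4: cdddc$cc -> last char: c
  5: dc$cccdd -> last char: d
  6: ddc$cccd -> last char: d
  7: dddc$ccc -> last char: c


BWT = cd$ccddc


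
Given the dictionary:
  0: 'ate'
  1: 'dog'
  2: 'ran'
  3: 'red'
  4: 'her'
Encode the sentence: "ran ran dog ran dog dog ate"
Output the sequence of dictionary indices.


Look up each word in the dictionary:
  'ran' -> 2
  'ran' -> 2
  'dog' -> 1
  'ran' -> 2
  'dog' -> 1
  'dog' -> 1
  'ate' -> 0

Encoded: [2, 2, 1, 2, 1, 1, 0]


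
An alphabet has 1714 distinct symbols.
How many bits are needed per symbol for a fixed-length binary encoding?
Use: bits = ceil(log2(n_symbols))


log2(1714) = 10.7432
Bracket: 2^10 = 1024 < 1714 <= 2^11 = 2048
So ceil(log2(1714)) = 11

bits = ceil(log2(1714)) = ceil(10.7432) = 11 bits


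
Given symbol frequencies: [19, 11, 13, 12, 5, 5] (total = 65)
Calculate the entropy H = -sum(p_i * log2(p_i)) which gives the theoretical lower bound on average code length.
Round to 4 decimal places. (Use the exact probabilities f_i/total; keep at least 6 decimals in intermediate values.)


Per-symbol terms -p_i * log2(p_i) with p_i = f_i/65:
  p = 19/65 = 0.292308: log2(p) = -1.774440, -p*log2(p) = 0.518683
  p = 11/65 = 0.169231: log2(p) = -2.562936, -p*log2(p) = 0.433728
  p = 13/65 = 0.200000: log2(p) = -2.321928, -p*log2(p) = 0.464386
  p = 12/65 = 0.184615: log2(p) = -2.437405, -p*log2(p) = 0.449983
  p = 5/65 = 0.076923: log2(p) = -3.700440, -p*log2(p) = 0.284649
  p = 5/65 = 0.076923: log2(p) = -3.700440, -p*log2(p) = 0.284649
H = 0.518683 + 0.433728 + 0.464386 + 0.449983 + 0.284649 + 0.284649 = 2.436078

H = 2.4361 bits/symbol


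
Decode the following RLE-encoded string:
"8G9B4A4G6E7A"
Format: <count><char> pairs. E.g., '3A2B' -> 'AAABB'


Expanding each <count><char> pair:
  8G -> 'GGGGGGGG'
  9B -> 'BBBBBBBBB'
  4A -> 'AAAA'
  4G -> 'GGGG'
  6E -> 'EEEEEE'
  7A -> 'AAAAAAA'

Decoded = GGGGGGGGBBBBBBBBBAAAAGGGGEEEEEEAAAAAAA


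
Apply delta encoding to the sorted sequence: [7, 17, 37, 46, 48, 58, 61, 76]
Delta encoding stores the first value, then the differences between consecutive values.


First value: 7
Deltas:
  17 - 7 = 10
  37 - 17 = 20
  46 - 37 = 9
  48 - 46 = 2
  58 - 48 = 10
  61 - 58 = 3
  76 - 61 = 15


Delta encoded: [7, 10, 20, 9, 2, 10, 3, 15]


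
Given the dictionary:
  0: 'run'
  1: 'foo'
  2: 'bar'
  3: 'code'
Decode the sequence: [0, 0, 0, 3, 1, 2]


Look up each index in the dictionary:
  0 -> 'run'
  0 -> 'run'
  0 -> 'run'
  3 -> 'code'
  1 -> 'foo'
  2 -> 'bar'

Decoded: "run run run code foo bar"


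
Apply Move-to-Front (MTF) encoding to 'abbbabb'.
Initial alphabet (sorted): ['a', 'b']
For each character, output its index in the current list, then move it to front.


MTF encoding:
'a': index 0 in ['a', 'b'] -> ['a', 'b']
'b': index 1 in ['a', 'b'] -> ['b', 'a']
'b': index 0 in ['b', 'a'] -> ['b', 'a']
'b': index 0 in ['b', 'a'] -> ['b', 'a']
'a': index 1 in ['b', 'a'] -> ['a', 'b']
'b': index 1 in ['a', 'b'] -> ['b', 'a']
'b': index 0 in ['b', 'a'] -> ['b', 'a']


Output: [0, 1, 0, 0, 1, 1, 0]


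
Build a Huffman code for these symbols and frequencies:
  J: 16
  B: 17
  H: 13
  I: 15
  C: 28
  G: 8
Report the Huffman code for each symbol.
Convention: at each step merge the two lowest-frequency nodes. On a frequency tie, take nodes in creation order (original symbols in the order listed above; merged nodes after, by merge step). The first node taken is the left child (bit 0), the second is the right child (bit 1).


Huffman tree construction:
Step 1: Merge G(8) + H(13) = 21
Step 2: Merge I(15) + J(16) = 31
Step 3: Merge B(17) + (G+H)(21) = 38
Step 4: Merge C(28) + (I+J)(31) = 59
Step 5: Merge (B+(G+H))(38) + (C+(I+J))(59) = 97
Read each symbol's code off the tree from the root (left child = 0, right child = 1).

Codes:
  J: 111 (length 3)
  B: 00 (length 2)
  H: 011 (length 3)
  I: 110 (length 3)
  C: 10 (length 2)
  G: 010 (length 3)
Average code length: 246/97 = 2.5361 bits/symbol


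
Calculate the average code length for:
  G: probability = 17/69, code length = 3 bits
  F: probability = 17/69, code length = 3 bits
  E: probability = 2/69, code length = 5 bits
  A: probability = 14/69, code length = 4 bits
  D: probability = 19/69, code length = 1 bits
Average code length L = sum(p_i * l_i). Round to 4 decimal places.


Weighted contributions p_i * l_i:
  G: (17/69) * 3 = 51/69
  F: (17/69) * 3 = 51/69
  E: (2/69) * 5 = 10/69
  A: (14/69) * 4 = 56/69
  D: (19/69) * 1 = 19/69
Sum = (51 + 51 + 10 + 56 + 19)/69 = 187/69

L = 187/69 = 2.7101 bits/symbol


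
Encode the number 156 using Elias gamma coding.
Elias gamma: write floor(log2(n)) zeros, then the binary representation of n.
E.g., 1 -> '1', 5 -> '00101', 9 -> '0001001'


num_bits = floor(log2(156)) + 1 = 8
leading_zeros = num_bits - 1 = 7
binary(156) = 10011100

Elias gamma(156) = '0000000' + '10011100' = 000000010011100 (15 bits)


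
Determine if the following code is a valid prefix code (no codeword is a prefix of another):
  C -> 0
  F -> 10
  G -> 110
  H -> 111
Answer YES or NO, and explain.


Checking each pair (does one codeword prefix another?):
  C='0' vs F='10': no prefix
  C='0' vs G='110': no prefix
  C='0' vs H='111': no prefix
  F='10' vs C='0': no prefix
  F='10' vs G='110': no prefix
  F='10' vs H='111': no prefix
  G='110' vs C='0': no prefix
  G='110' vs F='10': no prefix
  G='110' vs H='111': no prefix
  H='111' vs C='0': no prefix
  H='111' vs F='10': no prefix
  H='111' vs G='110': no prefix
No violation found over all pairs.

YES -- this is a valid prefix code. No codeword is a prefix of any other codeword.


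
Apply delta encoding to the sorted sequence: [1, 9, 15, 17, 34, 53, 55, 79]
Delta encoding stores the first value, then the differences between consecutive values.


First value: 1
Deltas:
  9 - 1 = 8
  15 - 9 = 6
  17 - 15 = 2
  34 - 17 = 17
  53 - 34 = 19
  55 - 53 = 2
  79 - 55 = 24


Delta encoded: [1, 8, 6, 2, 17, 19, 2, 24]


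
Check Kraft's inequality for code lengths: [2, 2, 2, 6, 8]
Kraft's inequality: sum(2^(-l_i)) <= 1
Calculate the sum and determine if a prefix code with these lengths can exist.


Sum = 2^(-2) + 2^(-2) + 2^(-2) + 2^(-6) + 2^(-8)
    = 0.25 + 0.25 + 0.25 + 0.015625 + 0.00390625
    = 197/256 = 0.76953125
Since 0.76953125 <= 1, Kraft's inequality IS satisfied.
A prefix code with these lengths CAN exist.

Kraft sum = 0.76953125. Satisfied.


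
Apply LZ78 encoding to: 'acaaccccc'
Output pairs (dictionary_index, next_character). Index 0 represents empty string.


LZ78 encoding steps:
Dictionary: {0: ''}
Step 1: w='' (idx 0), next='a' -> output (0, 'a'), add 'a' as idx 1
Step 2: w='' (idx 0), next='c' -> output (0, 'c'), add 'c' as idx 2
Step 3: w='a' (idx 1), next='a' -> output (1, 'a'), add 'aa' as idx 3
Step 4: w='c' (idx 2), next='c' -> output (2, 'c'), add 'cc' as idx 4
Step 5: w='cc' (idx 4), next='c' -> output (4, 'c'), add 'ccc' as idx 5


Encoded: [(0, 'a'), (0, 'c'), (1, 'a'), (2, 'c'), (4, 'c')]


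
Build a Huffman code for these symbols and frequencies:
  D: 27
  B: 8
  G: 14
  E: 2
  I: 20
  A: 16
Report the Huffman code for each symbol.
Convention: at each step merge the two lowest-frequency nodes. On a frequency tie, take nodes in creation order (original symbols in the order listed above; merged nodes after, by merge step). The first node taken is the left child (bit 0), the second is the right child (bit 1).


Huffman tree construction:
Step 1: Merge E(2) + B(8) = 10
Step 2: Merge (E+B)(10) + G(14) = 24
Step 3: Merge A(16) + I(20) = 36
Step 4: Merge ((E+B)+G)(24) + D(27) = 51
Step 5: Merge (A+I)(36) + (((E+B)+G)+D)(51) = 87
Read each symbol's code off the tree from the root (left child = 0, right child = 1).

Codes:
  D: 11 (length 2)
  B: 1001 (length 4)
  G: 101 (length 3)
  E: 1000 (length 4)
  I: 01 (length 2)
  A: 00 (length 2)
Average code length: 208/87 = 2.3908 bits/symbol


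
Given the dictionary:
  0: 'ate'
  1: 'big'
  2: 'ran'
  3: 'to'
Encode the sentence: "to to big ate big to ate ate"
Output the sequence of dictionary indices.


Look up each word in the dictionary:
  'to' -> 3
  'to' -> 3
  'big' -> 1
  'ate' -> 0
  'big' -> 1
  'to' -> 3
  'ate' -> 0
  'ate' -> 0

Encoded: [3, 3, 1, 0, 1, 3, 0, 0]


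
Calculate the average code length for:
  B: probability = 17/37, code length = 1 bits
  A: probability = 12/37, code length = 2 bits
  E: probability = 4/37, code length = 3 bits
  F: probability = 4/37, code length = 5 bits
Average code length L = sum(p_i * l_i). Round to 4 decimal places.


Weighted contributions p_i * l_i:
  B: (17/37) * 1 = 17/37
  A: (12/37) * 2 = 24/37
  E: (4/37) * 3 = 12/37
  F: (4/37) * 5 = 20/37
Sum = (17 + 24 + 12 + 20)/37 = 73/37

L = 73/37 = 1.9730 bits/symbol


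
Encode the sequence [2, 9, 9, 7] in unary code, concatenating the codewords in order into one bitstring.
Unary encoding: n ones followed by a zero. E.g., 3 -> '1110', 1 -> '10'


Encode each number as n ones followed by a terminating 0:
  2 -> 110 (3 bits)
  9 -> 1111111110 (10 bits)
  9 -> 1111111110 (10 bits)
  7 -> 11111110 (8 bits)
Total length = 3 + 10 + 10 + 8 = 31 bits.

Unary([2, 9, 9, 7]) = 1101111111110111111111011111110 (31 bits)


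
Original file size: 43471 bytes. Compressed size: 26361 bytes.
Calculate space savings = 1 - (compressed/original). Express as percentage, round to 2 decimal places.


ratio = compressed/original = 26361/43471 = 0.606404
savings = 1 - ratio = 1 - 0.606404 = 0.393596
as a percentage: 0.393596 * 100 = 39.36%

Space savings = 1 - 26361/43471 = 39.36%


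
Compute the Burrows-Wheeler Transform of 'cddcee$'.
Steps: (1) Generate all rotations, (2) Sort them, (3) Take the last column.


Rotations (sorted):
  0: $cddcee -> last char: e
  1: cddcee$ -> last char: $
  2: cee$cdd -> last char: d
  3: dcee$cd -> last char: d
  4: ddcee$c -> last char: c
  5: e$cddce -> last char: e
  6: ee$cddc -> last char: c


BWT = e$ddcec


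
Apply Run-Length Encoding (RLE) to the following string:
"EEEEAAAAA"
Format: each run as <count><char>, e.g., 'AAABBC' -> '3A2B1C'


Scanning runs left to right:
  i=0: run of 'E' x 4 -> '4E'
  i=4: run of 'A' x 5 -> '5A'

RLE = 4E5A


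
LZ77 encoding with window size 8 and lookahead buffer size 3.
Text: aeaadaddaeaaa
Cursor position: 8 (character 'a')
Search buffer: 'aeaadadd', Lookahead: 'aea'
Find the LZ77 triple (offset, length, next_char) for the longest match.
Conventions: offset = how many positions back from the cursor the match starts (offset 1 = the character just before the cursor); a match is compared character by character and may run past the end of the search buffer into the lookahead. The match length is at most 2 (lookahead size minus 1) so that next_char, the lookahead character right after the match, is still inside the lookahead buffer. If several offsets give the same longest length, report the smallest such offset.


Try each offset into the search buffer:
  offset=1 (pos 7, char 'd'): match length 0
  offset=2 (pos 6, char 'd'): match length 0
  offset=3 (pos 5, char 'a'): match length 1
  offset=4 (pos 4, char 'd'): match length 0
  offset=5 (pos 3, char 'a'): match length 1
  offset=6 (pos 2, char 'a'): match length 1
  offset=7 (pos 1, char 'e'): match length 0
  offset=8 (pos 0, char 'a'): match length 2
Longest match has length 2 at offset 8.
next_char = character at position 8 + 2 = 10 -> 'a'

Best match: offset=8, length=2 (matching 'ae' starting at position 0)
LZ77 triple: (8, 2, 'a')


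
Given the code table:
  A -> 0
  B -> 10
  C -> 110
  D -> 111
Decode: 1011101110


Decoding:
10 -> B
111 -> D
0 -> A
111 -> D
0 -> A


Result: BDADA


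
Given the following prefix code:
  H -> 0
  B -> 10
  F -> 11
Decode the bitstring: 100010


Decoding step by step:
Bits 10 -> B
Bits 0 -> H
Bits 0 -> H
Bits 10 -> B


Decoded message: BHHB


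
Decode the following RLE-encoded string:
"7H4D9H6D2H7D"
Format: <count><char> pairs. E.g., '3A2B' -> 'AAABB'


Expanding each <count><char> pair:
  7H -> 'HHHHHHH'
  4D -> 'DDDD'
  9H -> 'HHHHHHHHH'
  6D -> 'DDDDDD'
  2H -> 'HH'
  7D -> 'DDDDDDD'

Decoded = HHHHHHHDDDDHHHHHHHHHDDDDDDHHDDDDDDD


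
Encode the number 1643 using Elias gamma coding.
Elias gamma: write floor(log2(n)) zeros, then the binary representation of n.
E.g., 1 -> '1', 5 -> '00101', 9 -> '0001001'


num_bits = floor(log2(1643)) + 1 = 11
leading_zeros = num_bits - 1 = 10
binary(1643) = 11001101011

Elias gamma(1643) = '0000000000' + '11001101011' = 000000000011001101011 (21 bits)


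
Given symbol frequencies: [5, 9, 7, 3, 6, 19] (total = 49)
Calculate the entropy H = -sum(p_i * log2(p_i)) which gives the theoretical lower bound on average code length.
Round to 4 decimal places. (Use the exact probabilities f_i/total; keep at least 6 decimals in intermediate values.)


Per-symbol terms -p_i * log2(p_i) with p_i = f_i/49:
  p = 5/49 = 0.102041: log2(p) = -3.292782, -p*log2(p) = 0.335998
  p = 9/49 = 0.183673: log2(p) = -2.444785, -p*log2(p) = 0.449042
  p = 7/49 = 0.142857: log2(p) = -2.807355, -p*log2(p) = 0.401051
  p = 3/49 = 0.061224: log2(p) = -4.029747, -p*log2(p) = 0.246719
  p = 6/49 = 0.122449: log2(p) = -3.029747, -p*log2(p) = 0.370989
  p = 19/49 = 0.387755: log2(p) = -1.366782, -p*log2(p) = 0.529977
H = 0.335998 + 0.449042 + 0.401051 + 0.246719 + 0.370989 + 0.529977 = 2.333776

H = 2.3338 bits/symbol


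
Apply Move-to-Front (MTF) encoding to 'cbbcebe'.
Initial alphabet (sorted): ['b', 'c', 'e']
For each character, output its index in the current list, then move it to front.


MTF encoding:
'c': index 1 in ['b', 'c', 'e'] -> ['c', 'b', 'e']
'b': index 1 in ['c', 'b', 'e'] -> ['b', 'c', 'e']
'b': index 0 in ['b', 'c', 'e'] -> ['b', 'c', 'e']
'c': index 1 in ['b', 'c', 'e'] -> ['c', 'b', 'e']
'e': index 2 in ['c', 'b', 'e'] -> ['e', 'c', 'b']
'b': index 2 in ['e', 'c', 'b'] -> ['b', 'e', 'c']
'e': index 1 in ['b', 'e', 'c'] -> ['e', 'b', 'c']


Output: [1, 1, 0, 1, 2, 2, 1]


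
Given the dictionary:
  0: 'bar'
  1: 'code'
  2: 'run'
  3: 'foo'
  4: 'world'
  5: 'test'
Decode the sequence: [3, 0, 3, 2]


Look up each index in the dictionary:
  3 -> 'foo'
  0 -> 'bar'
  3 -> 'foo'
  2 -> 'run'

Decoded: "foo bar foo run"


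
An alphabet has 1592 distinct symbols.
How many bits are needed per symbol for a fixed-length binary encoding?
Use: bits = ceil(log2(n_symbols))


log2(1592) = 10.6366
Bracket: 2^10 = 1024 < 1592 <= 2^11 = 2048
So ceil(log2(1592)) = 11

bits = ceil(log2(1592)) = ceil(10.6366) = 11 bits


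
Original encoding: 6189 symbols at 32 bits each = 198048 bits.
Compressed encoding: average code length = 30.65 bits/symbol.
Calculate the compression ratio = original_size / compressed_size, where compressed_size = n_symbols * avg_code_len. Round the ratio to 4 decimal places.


original_size = n_symbols * orig_bits = 6189 * 32 = 198048 bits
compressed_size = n_symbols * avg_code_len = 6189 * 30.65 = 189692.85 bits
ratio = original_size / compressed_size = 198048 / 189692.85 = 1.044

Compression ratio = 1.044


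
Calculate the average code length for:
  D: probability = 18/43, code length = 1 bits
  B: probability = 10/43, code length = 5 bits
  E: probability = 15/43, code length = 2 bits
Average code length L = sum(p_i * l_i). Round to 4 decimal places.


Weighted contributions p_i * l_i:
  D: (18/43) * 1 = 18/43
  B: (10/43) * 5 = 50/43
  E: (15/43) * 2 = 30/43
Sum = (18 + 50 + 30)/43 = 98/43

L = 98/43 = 2.2791 bits/symbol


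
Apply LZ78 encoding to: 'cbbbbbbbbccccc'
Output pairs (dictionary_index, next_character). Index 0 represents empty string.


LZ78 encoding steps:
Dictionary: {0: ''}
Step 1: w='' (idx 0), next='c' -> output (0, 'c'), add 'c' as idx 1
Step 2: w='' (idx 0), next='b' -> output (0, 'b'), add 'b' as idx 2
Step 3: w='b' (idx 2), next='b' -> output (2, 'b'), add 'bb' as idx 3
Step 4: w='bb' (idx 3), next='b' -> output (3, 'b'), add 'bbb' as idx 4
Step 5: w='bb' (idx 3), next='c' -> output (3, 'c'), add 'bbc' as idx 5
Step 6: w='c' (idx 1), next='c' -> output (1, 'c'), add 'cc' as idx 6
Step 7: w='cc' (idx 6), end of input -> output (6, '')


Encoded: [(0, 'c'), (0, 'b'), (2, 'b'), (3, 'b'), (3, 'c'), (1, 'c'), (6, '')]


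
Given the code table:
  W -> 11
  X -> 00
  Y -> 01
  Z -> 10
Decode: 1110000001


Decoding:
11 -> W
10 -> Z
00 -> X
00 -> X
01 -> Y


Result: WZXXY


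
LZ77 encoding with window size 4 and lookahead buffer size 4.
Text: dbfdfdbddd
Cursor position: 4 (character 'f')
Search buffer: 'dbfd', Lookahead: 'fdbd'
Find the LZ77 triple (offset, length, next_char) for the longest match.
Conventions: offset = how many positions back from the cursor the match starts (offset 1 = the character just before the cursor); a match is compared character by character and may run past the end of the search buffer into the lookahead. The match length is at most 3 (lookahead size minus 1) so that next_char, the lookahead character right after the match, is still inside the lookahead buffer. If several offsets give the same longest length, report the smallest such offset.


Try each offset into the search buffer:
  offset=1 (pos 3, char 'd'): match length 0
  offset=2 (pos 2, char 'f'): match length 2
  offset=3 (pos 1, char 'b'): match length 0
  offset=4 (pos 0, char 'd'): match length 0
Longest match has length 2 at offset 2.
next_char = character at position 4 + 2 = 6 -> 'b'

Best match: offset=2, length=2 (matching 'fd' starting at position 2)
LZ77 triple: (2, 2, 'b')


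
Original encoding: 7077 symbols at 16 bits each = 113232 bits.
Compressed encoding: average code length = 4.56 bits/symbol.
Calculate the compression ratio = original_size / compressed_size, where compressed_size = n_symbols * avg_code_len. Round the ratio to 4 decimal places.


original_size = n_symbols * orig_bits = 7077 * 16 = 113232 bits
compressed_size = n_symbols * avg_code_len = 7077 * 4.56 = 32271.12 bits
ratio = original_size / compressed_size = 113232 / 32271.12 = 3.5088

Compression ratio = 3.5088


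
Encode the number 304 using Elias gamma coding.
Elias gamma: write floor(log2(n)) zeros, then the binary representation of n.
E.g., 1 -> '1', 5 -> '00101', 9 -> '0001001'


num_bits = floor(log2(304)) + 1 = 9
leading_zeros = num_bits - 1 = 8
binary(304) = 100110000

Elias gamma(304) = '00000000' + '100110000' = 00000000100110000 (17 bits)


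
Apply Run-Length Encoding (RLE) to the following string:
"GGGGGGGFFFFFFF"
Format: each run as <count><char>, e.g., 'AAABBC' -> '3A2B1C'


Scanning runs left to right:
  i=0: run of 'G' x 7 -> '7G'
  i=7: run of 'F' x 7 -> '7F'

RLE = 7G7F


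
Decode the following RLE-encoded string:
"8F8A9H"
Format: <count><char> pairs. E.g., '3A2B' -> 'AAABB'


Expanding each <count><char> pair:
  8F -> 'FFFFFFFF'
  8A -> 'AAAAAAAA'
  9H -> 'HHHHHHHHH'

Decoded = FFFFFFFFAAAAAAAAHHHHHHHHH


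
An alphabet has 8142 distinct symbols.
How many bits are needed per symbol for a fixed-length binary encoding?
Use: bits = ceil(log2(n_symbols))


log2(8142) = 12.9912
Bracket: 2^12 = 4096 < 8142 <= 2^13 = 8192
So ceil(log2(8142)) = 13

bits = ceil(log2(8142)) = ceil(12.9912) = 13 bits


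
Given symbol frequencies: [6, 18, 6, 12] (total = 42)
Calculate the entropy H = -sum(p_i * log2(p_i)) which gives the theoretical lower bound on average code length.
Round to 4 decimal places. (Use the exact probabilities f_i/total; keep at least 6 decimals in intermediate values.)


Per-symbol terms -p_i * log2(p_i) with p_i = f_i/42:
  p = 6/42 = 0.142857: log2(p) = -2.807355, -p*log2(p) = 0.401051
  p = 18/42 = 0.428571: log2(p) = -1.222392, -p*log2(p) = 0.523882
  p = 6/42 = 0.142857: log2(p) = -2.807355, -p*log2(p) = 0.401051
  p = 12/42 = 0.285714: log2(p) = -1.807355, -p*log2(p) = 0.516387
H = 0.401051 + 0.523882 + 0.401051 + 0.516387 = 1.842371

H = 1.8424 bits/symbol


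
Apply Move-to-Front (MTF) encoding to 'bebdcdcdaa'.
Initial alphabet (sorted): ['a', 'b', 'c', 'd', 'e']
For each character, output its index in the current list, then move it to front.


MTF encoding:
'b': index 1 in ['a', 'b', 'c', 'd', 'e'] -> ['b', 'a', 'c', 'd', 'e']
'e': index 4 in ['b', 'a', 'c', 'd', 'e'] -> ['e', 'b', 'a', 'c', 'd']
'b': index 1 in ['e', 'b', 'a', 'c', 'd'] -> ['b', 'e', 'a', 'c', 'd']
'd': index 4 in ['b', 'e', 'a', 'c', 'd'] -> ['d', 'b', 'e', 'a', 'c']
'c': index 4 in ['d', 'b', 'e', 'a', 'c'] -> ['c', 'd', 'b', 'e', 'a']
'd': index 1 in ['c', 'd', 'b', 'e', 'a'] -> ['d', 'c', 'b', 'e', 'a']
'c': index 1 in ['d', 'c', 'b', 'e', 'a'] -> ['c', 'd', 'b', 'e', 'a']
'd': index 1 in ['c', 'd', 'b', 'e', 'a'] -> ['d', 'c', 'b', 'e', 'a']
'a': index 4 in ['d', 'c', 'b', 'e', 'a'] -> ['a', 'd', 'c', 'b', 'e']
'a': index 0 in ['a', 'd', 'c', 'b', 'e'] -> ['a', 'd', 'c', 'b', 'e']


Output: [1, 4, 1, 4, 4, 1, 1, 1, 4, 0]


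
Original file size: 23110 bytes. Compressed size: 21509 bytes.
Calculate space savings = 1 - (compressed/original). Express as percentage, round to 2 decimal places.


ratio = compressed/original = 21509/23110 = 0.930723
savings = 1 - ratio = 1 - 0.930723 = 0.069277
as a percentage: 0.069277 * 100 = 6.93%

Space savings = 1 - 21509/23110 = 6.93%


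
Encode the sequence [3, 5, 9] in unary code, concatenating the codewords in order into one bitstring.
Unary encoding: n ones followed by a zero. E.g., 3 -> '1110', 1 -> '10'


Encode each number as n ones followed by a terminating 0:
  3 -> 1110 (4 bits)
  5 -> 111110 (6 bits)
  9 -> 1111111110 (10 bits)
Total length = 4 + 6 + 10 = 20 bits.

Unary([3, 5, 9]) = 11101111101111111110 (20 bits)


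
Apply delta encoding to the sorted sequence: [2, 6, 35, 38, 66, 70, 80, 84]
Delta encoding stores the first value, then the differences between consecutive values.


First value: 2
Deltas:
  6 - 2 = 4
  35 - 6 = 29
  38 - 35 = 3
  66 - 38 = 28
  70 - 66 = 4
  80 - 70 = 10
  84 - 80 = 4


Delta encoded: [2, 4, 29, 3, 28, 4, 10, 4]


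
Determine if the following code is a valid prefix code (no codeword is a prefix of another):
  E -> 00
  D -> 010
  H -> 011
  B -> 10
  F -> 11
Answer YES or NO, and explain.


Checking each pair (does one codeword prefix another?):
  E='00' vs D='010': no prefix
  E='00' vs H='011': no prefix
  E='00' vs B='10': no prefix
  E='00' vs F='11': no prefix
  D='010' vs E='00': no prefix
  D='010' vs H='011': no prefix
  D='010' vs B='10': no prefix
  D='010' vs F='11': no prefix
  H='011' vs E='00': no prefix
  H='011' vs D='010': no prefix
  H='011' vs B='10': no prefix
  H='011' vs F='11': no prefix
  B='10' vs E='00': no prefix
  B='10' vs D='010': no prefix
  B='10' vs H='011': no prefix
  B='10' vs F='11': no prefix
  F='11' vs E='00': no prefix
  F='11' vs D='010': no prefix
  F='11' vs H='011': no prefix
  F='11' vs B='10': no prefix
No violation found over all pairs.

YES -- this is a valid prefix code. No codeword is a prefix of any other codeword.


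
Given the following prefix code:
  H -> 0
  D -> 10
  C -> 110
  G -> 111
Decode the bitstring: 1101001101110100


Decoding step by step:
Bits 110 -> C
Bits 10 -> D
Bits 0 -> H
Bits 110 -> C
Bits 111 -> G
Bits 0 -> H
Bits 10 -> D
Bits 0 -> H


Decoded message: CDHCGHDH


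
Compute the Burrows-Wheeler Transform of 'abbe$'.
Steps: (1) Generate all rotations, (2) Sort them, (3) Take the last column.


Rotations (sorted):
  0: $abbe -> last char: e
  1: abbe$ -> last char: $
  2: bbe$a -> last char: a
  3: be$ab -> last char: b
  4: e$abb -> last char: b


BWT = e$abb


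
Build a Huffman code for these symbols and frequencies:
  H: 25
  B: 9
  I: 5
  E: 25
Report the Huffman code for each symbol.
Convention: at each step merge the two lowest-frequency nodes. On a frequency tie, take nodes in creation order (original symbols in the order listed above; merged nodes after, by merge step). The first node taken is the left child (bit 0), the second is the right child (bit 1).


Huffman tree construction:
Step 1: Merge I(5) + B(9) = 14
Step 2: Merge (I+B)(14) + H(25) = 39
Step 3: Merge E(25) + ((I+B)+H)(39) = 64
Read each symbol's code off the tree from the root (left child = 0, right child = 1).

Codes:
  H: 11 (length 2)
  B: 101 (length 3)
  I: 100 (length 3)
  E: 0 (length 1)
Average code length: 117/64 = 1.8281 bits/symbol


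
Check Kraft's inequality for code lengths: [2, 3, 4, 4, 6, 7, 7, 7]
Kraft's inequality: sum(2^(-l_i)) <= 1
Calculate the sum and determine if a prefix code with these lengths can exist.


Sum = 2^(-2) + 2^(-3) + 2^(-4) + 2^(-4) + 2^(-6) + 2^(-7) + 2^(-7) + 2^(-7)
    = 0.25 + 0.125 + 0.0625 + 0.0625 + 0.015625 + 0.0078125 + 0.0078125 + 0.0078125
    = 69/128 = 0.5390625
Since 0.5390625 <= 1, Kraft's inequality IS satisfied.
A prefix code with these lengths CAN exist.

Kraft sum = 0.5390625. Satisfied.


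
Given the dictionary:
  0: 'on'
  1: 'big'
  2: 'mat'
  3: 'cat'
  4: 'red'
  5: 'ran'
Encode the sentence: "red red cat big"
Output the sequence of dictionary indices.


Look up each word in the dictionary:
  'red' -> 4
  'red' -> 4
  'cat' -> 3
  'big' -> 1

Encoded: [4, 4, 3, 1]


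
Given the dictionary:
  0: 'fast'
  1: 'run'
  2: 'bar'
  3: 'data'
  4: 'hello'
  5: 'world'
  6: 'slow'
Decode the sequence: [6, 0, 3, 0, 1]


Look up each index in the dictionary:
  6 -> 'slow'
  0 -> 'fast'
  3 -> 'data'
  0 -> 'fast'
  1 -> 'run'

Decoded: "slow fast data fast run"


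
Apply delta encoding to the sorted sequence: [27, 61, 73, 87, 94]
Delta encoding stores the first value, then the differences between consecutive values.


First value: 27
Deltas:
  61 - 27 = 34
  73 - 61 = 12
  87 - 73 = 14
  94 - 87 = 7


Delta encoded: [27, 34, 12, 14, 7]


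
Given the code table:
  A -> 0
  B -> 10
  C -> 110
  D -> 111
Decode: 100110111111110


Decoding:
10 -> B
0 -> A
110 -> C
111 -> D
111 -> D
110 -> C


Result: BACDDC


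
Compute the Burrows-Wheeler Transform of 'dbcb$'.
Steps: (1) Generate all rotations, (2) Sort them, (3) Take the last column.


Rotations (sorted):
  0: $dbcb -> last char: b
  1: b$dbc -> last char: c
  2: bcb$d -> last char: d
  3: cb$db -> last char: b
  4: dbcb$ -> last char: $


BWT = bcdb$


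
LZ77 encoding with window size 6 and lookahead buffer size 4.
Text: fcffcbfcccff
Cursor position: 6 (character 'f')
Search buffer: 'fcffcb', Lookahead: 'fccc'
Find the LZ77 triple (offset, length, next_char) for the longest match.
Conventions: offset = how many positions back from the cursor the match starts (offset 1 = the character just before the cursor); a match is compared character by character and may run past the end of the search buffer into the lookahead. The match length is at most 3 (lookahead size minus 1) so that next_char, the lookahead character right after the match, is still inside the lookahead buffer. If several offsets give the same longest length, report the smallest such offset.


Try each offset into the search buffer:
  offset=1 (pos 5, char 'b'): match length 0
  offset=2 (pos 4, char 'c'): match length 0
  offset=3 (pos 3, char 'f'): match length 2
  offset=4 (pos 2, char 'f'): match length 1
  offset=5 (pos 1, char 'c'): match length 0
  offset=6 (pos 0, char 'f'): match length 2
Longest match has length 2, found at offsets 3, 6; take the smallest, offset 3.
next_char = character at position 6 + 2 = 8 -> 'c'

Best match: offset=3, length=2 (matching 'fc' starting at position 3)
LZ77 triple: (3, 2, 'c')


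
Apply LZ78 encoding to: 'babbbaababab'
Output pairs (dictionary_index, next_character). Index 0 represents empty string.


LZ78 encoding steps:
Dictionary: {0: ''}
Step 1: w='' (idx 0), next='b' -> output (0, 'b'), add 'b' as idx 1
Step 2: w='' (idx 0), next='a' -> output (0, 'a'), add 'a' as idx 2
Step 3: w='b' (idx 1), next='b' -> output (1, 'b'), add 'bb' as idx 3
Step 4: w='b' (idx 1), next='a' -> output (1, 'a'), add 'ba' as idx 4
Step 5: w='a' (idx 2), next='b' -> output (2, 'b'), add 'ab' as idx 5
Step 6: w='ab' (idx 5), next='a' -> output (5, 'a'), add 'aba' as idx 6
Step 7: w='b' (idx 1), end of input -> output (1, '')


Encoded: [(0, 'b'), (0, 'a'), (1, 'b'), (1, 'a'), (2, 'b'), (5, 'a'), (1, '')]


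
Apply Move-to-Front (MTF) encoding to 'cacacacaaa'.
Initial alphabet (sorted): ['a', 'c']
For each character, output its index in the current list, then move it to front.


MTF encoding:
'c': index 1 in ['a', 'c'] -> ['c', 'a']
'a': index 1 in ['c', 'a'] -> ['a', 'c']
'c': index 1 in ['a', 'c'] -> ['c', 'a']
'a': index 1 in ['c', 'a'] -> ['a', 'c']
'c': index 1 in ['a', 'c'] -> ['c', 'a']
'a': index 1 in ['c', 'a'] -> ['a', 'c']
'c': index 1 in ['a', 'c'] -> ['c', 'a']
'a': index 1 in ['c', 'a'] -> ['a', 'c']
'a': index 0 in ['a', 'c'] -> ['a', 'c']
'a': index 0 in ['a', 'c'] -> ['a', 'c']


Output: [1, 1, 1, 1, 1, 1, 1, 1, 0, 0]


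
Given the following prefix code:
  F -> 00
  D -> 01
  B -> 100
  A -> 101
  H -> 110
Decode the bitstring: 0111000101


Decoding step by step:
Bits 01 -> D
Bits 110 -> H
Bits 00 -> F
Bits 101 -> A


Decoded message: DHFA


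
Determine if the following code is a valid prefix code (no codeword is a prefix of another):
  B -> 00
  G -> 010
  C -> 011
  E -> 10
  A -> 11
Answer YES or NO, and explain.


Checking each pair (does one codeword prefix another?):
  B='00' vs G='010': no prefix
  B='00' vs C='011': no prefix
  B='00' vs E='10': no prefix
  B='00' vs A='11': no prefix
  G='010' vs B='00': no prefix
  G='010' vs C='011': no prefix
  G='010' vs E='10': no prefix
  G='010' vs A='11': no prefix
  C='011' vs B='00': no prefix
  C='011' vs G='010': no prefix
  C='011' vs E='10': no prefix
  C='011' vs A='11': no prefix
  E='10' vs B='00': no prefix
  E='10' vs G='010': no prefix
  E='10' vs C='011': no prefix
  E='10' vs A='11': no prefix
  A='11' vs B='00': no prefix
  A='11' vs G='010': no prefix
  A='11' vs C='011': no prefix
  A='11' vs E='10': no prefix
No violation found over all pairs.

YES -- this is a valid prefix code. No codeword is a prefix of any other codeword.


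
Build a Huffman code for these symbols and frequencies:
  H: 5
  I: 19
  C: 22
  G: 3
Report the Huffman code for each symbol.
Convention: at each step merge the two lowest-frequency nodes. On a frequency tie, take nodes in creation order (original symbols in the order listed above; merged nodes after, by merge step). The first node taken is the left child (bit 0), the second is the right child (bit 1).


Huffman tree construction:
Step 1: Merge G(3) + H(5) = 8
Step 2: Merge (G+H)(8) + I(19) = 27
Step 3: Merge C(22) + ((G+H)+I)(27) = 49
Read each symbol's code off the tree from the root (left child = 0, right child = 1).

Codes:
  H: 101 (length 3)
  I: 11 (length 2)
  C: 0 (length 1)
  G: 100 (length 3)
Average code length: 84/49 = 1.7143 bits/symbol


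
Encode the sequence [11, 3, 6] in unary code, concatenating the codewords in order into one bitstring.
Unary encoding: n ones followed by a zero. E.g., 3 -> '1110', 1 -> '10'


Encode each number as n ones followed by a terminating 0:
  11 -> 111111111110 (12 bits)
  3 -> 1110 (4 bits)
  6 -> 1111110 (7 bits)
Total length = 12 + 4 + 7 = 23 bits.

Unary([11, 3, 6]) = 11111111111011101111110 (23 bits)


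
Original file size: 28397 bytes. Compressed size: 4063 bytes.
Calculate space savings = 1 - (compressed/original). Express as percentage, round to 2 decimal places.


ratio = compressed/original = 4063/28397 = 0.143078
savings = 1 - ratio = 1 - 0.143078 = 0.856922
as a percentage: 0.856922 * 100 = 85.69%

Space savings = 1 - 4063/28397 = 85.69%


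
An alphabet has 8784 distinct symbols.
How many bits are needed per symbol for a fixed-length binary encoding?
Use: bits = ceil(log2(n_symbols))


log2(8784) = 13.1007
Bracket: 2^13 = 8192 < 8784 <= 2^14 = 16384
So ceil(log2(8784)) = 14

bits = ceil(log2(8784)) = ceil(13.1007) = 14 bits


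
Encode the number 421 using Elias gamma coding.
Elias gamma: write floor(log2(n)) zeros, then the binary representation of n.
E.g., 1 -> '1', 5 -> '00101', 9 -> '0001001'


num_bits = floor(log2(421)) + 1 = 9
leading_zeros = num_bits - 1 = 8
binary(421) = 110100101

Elias gamma(421) = '00000000' + '110100101' = 00000000110100101 (17 bits)


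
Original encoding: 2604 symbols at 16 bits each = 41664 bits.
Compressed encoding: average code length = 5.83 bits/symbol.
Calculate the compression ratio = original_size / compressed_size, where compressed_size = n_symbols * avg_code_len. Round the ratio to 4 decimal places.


original_size = n_symbols * orig_bits = 2604 * 16 = 41664 bits
compressed_size = n_symbols * avg_code_len = 2604 * 5.83 = 15181.32 bits
ratio = original_size / compressed_size = 41664 / 15181.32 = 2.7444

Compression ratio = 2.7444


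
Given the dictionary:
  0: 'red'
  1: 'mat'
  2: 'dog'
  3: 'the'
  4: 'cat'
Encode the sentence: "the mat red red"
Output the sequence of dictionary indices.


Look up each word in the dictionary:
  'the' -> 3
  'mat' -> 1
  'red' -> 0
  'red' -> 0

Encoded: [3, 1, 0, 0]


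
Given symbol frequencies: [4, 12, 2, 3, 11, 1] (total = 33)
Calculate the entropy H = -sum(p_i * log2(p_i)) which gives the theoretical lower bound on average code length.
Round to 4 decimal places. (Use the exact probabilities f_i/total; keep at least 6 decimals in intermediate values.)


Per-symbol terms -p_i * log2(p_i) with p_i = f_i/33:
  p = 4/33 = 0.121212: log2(p) = -3.044394, -p*log2(p) = 0.369017
  p = 12/33 = 0.363636: log2(p) = -1.459432, -p*log2(p) = 0.530702
  p = 2/33 = 0.060606: log2(p) = -4.044394, -p*log2(p) = 0.245115
  p = 3/33 = 0.090909: log2(p) = -3.459432, -p*log2(p) = 0.314494
  p = 11/33 = 0.333333: log2(p) = -1.584963, -p*log2(p) = 0.528321
  p = 1/33 = 0.030303: log2(p) = -5.044394, -p*log2(p) = 0.152860
H = 0.369017 + 0.530702 + 0.245115 + 0.314494 + 0.528321 + 0.152860 = 2.140509

H = 2.1405 bits/symbol


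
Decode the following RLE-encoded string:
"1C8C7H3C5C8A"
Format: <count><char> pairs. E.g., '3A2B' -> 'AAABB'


Expanding each <count><char> pair:
  1C -> 'C'
  8C -> 'CCCCCCCC'
  7H -> 'HHHHHHH'
  3C -> 'CCC'
  5C -> 'CCCCC'
  8A -> 'AAAAAAAA'

Decoded = CCCCCCCCCHHHHHHHCCCCCCCCAAAAAAAA


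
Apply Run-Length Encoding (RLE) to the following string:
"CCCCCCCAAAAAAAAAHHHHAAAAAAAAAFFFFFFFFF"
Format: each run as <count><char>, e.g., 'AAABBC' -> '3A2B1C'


Scanning runs left to right:
  i=0: run of 'C' x 7 -> '7C'
  i=7: run of 'A' x 9 -> '9A'
  i=16: run of 'H' x 4 -> '4H'
  i=20: run of 'A' x 9 -> '9A'
  i=29: run of 'F' x 9 -> '9F'

RLE = 7C9A4H9A9F


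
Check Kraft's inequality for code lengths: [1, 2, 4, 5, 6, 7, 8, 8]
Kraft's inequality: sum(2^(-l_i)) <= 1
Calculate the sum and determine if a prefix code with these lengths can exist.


Sum = 2^(-1) + 2^(-2) + 2^(-4) + 2^(-5) + 2^(-6) + 2^(-7) + 2^(-8) + 2^(-8)
    = 0.5 + 0.25 + 0.0625 + 0.03125 + 0.015625 + 0.0078125 + 0.00390625 + 0.00390625
    = 224/256 = 0.875
Since 0.875 <= 1, Kraft's inequality IS satisfied.
A prefix code with these lengths CAN exist.

Kraft sum = 0.875. Satisfied.


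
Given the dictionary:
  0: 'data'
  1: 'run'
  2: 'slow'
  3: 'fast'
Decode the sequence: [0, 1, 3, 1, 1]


Look up each index in the dictionary:
  0 -> 'data'
  1 -> 'run'
  3 -> 'fast'
  1 -> 'run'
  1 -> 'run'

Decoded: "data run fast run run"


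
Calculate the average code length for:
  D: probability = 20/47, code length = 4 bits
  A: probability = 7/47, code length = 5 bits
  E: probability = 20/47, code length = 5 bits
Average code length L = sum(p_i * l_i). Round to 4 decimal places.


Weighted contributions p_i * l_i:
  D: (20/47) * 4 = 80/47
  A: (7/47) * 5 = 35/47
  E: (20/47) * 5 = 100/47
Sum = (80 + 35 + 100)/47 = 215/47

L = 215/47 = 4.5745 bits/symbol


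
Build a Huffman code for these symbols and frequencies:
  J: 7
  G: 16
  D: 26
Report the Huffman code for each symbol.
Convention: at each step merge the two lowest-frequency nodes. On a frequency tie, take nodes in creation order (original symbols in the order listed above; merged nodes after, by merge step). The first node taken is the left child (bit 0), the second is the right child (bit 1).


Huffman tree construction:
Step 1: Merge J(7) + G(16) = 23
Step 2: Merge (J+G)(23) + D(26) = 49
Read each symbol's code off the tree from the root (left child = 0, right child = 1).

Codes:
  J: 00 (length 2)
  G: 01 (length 2)
  D: 1 (length 1)
Average code length: 72/49 = 1.4694 bits/symbol
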